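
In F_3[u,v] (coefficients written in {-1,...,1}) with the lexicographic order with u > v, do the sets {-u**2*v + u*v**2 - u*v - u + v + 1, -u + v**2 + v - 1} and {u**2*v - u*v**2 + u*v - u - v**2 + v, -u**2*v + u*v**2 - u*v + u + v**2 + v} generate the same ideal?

No, the ideals differ.

Equality of ideals is decidable: compute both reduced Gröbner bases (unique for the ordering) and check whether they agree.
Buchberger on the first generating set:
f_1 = -u**2*v + u*v**2 - u*v - u + v + 1, LT = u**2*v.
f_2 = -u + v**2 + v - 1, LT = u.

S(f_1,f_2): lcm = u**2*v. S = u*v**3 + u - v - 1.
  reduce S modulo (f_1, f_2):
  remainder v**5 + v**4 - v**3 + v**2 + 1 ≠ 0; add g_3 = v**5 + v**4 - v**3 + v**2 + 1 to the basis.

The other S-polynomials (S(f_1,g_3), S(f_2,g_3)) all reduce to 0 modulo the current basis, so we have a Gröbner basis.
Inter-reduce: drop elements whose leading term is divisible by another's, tail-reduce, and make monic.
Reduced Gröbner basis: {u - v**2 - v + 1, v**5 + v**4 - v**3 + v**2 + 1}.

Buchberger on the second generating set:
h_1 = u**2*v - u*v**2 + u*v - u - v**2 + v, LT = u**2*v.
h_2 = -u**2*v + u*v**2 - u*v + u + v**2 + v, LT = u**2*v.

S(h_1,h_2): lcm = u**2*v. S = -v.
  reduce S modulo (h_1, h_2):
  remainder -v ≠ 0; add k_3 = -v to the basis.

S(h_1,k_3): lcm = u**2*v. S = -u*v**2 + u*v - u - v**2 + v.
  reduce S modulo (h_1, h_2, k_3):
  remainder -u ≠ 0; add k_4 = -u to the basis.

The other S-polynomials (S(h_2,k_3), S(h_1,k_4), S(h_2,k_4), S(k_3,k_4)) all reduce to 0 modulo the current basis, so we have a Gröbner basis.
Inter-reduce: drop elements whose leading term is divisible by another's, tail-reduce, and make monic.
Reduced Gröbner basis: {u, v}.

The bases are distinct; the ideals are different.
The choice of monomial ordering does not affect the verdict — as long as both bases are computed under the same ordering, their equality decides ideal equality.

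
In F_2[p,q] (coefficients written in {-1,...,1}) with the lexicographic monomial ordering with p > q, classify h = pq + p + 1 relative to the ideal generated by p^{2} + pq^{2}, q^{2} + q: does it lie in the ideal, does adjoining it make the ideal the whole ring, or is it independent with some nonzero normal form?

First compute the reduced Gröbner basis of I by Buchberger's algorithm.
f_1 = p^{2} + pq^{2}, LT = p^{2}.
f_2 = q^{2} + q, LT = q^{2}.

S(f_1,f_2): leading monomials are coprime, so the S-polynomial reduces to 0 (Buchberger's first criterion).
Every S-polynomial of the final basis reduces to 0, so we have a Gröbner basis.
Inter-reduce: drop elements whose leading term is divisible by another's, tail-reduce, and make monic.
Reduced Gröbner basis: {p^{2} + pq, q^{2} + q}.
Label its elements g_1 = p^{2} + pq, g_2 = q^{2} + q.

Reduce h = pq + p + 1 modulo G:
  leading term pq: no divisor's leading term divides it; move pq to the remainder.
  leading term p: no divisor's leading term divides it; move p to the remainder.
  leading term 1: no divisor's leading term divides it; move 1 to the remainder.
  normal form = pq + p + 1.
The normal form is nonzero, so h ∉ I. Since h minus its normal form lies in I, I + (h) = I + (r) where r = pq + p + 1; decide whether this ideal is the whole ring.
Run Buchberger on G together with r (pairs among the g_i already reduce to 0 since G is a Gröbner basis):
g_1 = p^{2} + pq, LT = p^{2}.
g_2 = q^{2} + q, LT = q^{2}.
r = pq + p + 1, LT = pq.

S(g_1,g_2): leading monomials are coprime, so the S-polynomial reduces to 0 (Buchberger's first criterion).
S(g_1,r): lcm = p^{2}q. S = p^{2} + pq^{2} + p.
  leading term p^{2}: subtract (1)·g_1 from p^{2} + pq^{2} + p → pq^{2} + pq + p
  leading term pq^{2}: subtract (p)·g_2 from pq^{2} + pq + p → p
  leading term p: no divisor's leading term divides it; move p to the remainder.
  remainder p ≠ 0; add m_4 = p to the basis.

S(g_2,r): lcm = pq^{2}. S = q.
  leading term q: no divisor's leading term divides it; move q to the remainder.
  remainder q ≠ 0; add m_5 = q to the basis.

S(g_1,m_4): lcm = p^{2}. S = pq.
  leading term pq: subtract (1)·r from pq → p + 1
  leading term p: subtract (1)·m_4 from p + 1 → 1
  leading term 1: no divisor's leading term divides it; move 1 to the remainder.
  remainder 1 ≠ 0; add m_6 = 1 to the basis.

S(g_2,m_4): leading monomials are coprime, so the S-polynomial reduces to 0 (Buchberger's first criterion).
S(r,m_4): lcm = pq. S = p + 1.
  leading term p: subtract (1)·m_4 from p + 1 → 1
  leading term 1: subtract (1)·m_6 from 1 → 0
  remainder 0.

S(g_1,m_5): leading monomials are coprime, so the S-polynomial reduces to 0 (Buchberger's first criterion).
S(g_2,m_5): lcm = q^{2}. S = q.
  leading term q: subtract (1)·m_5 from q → 0
  remainder 0.

S(r,m_5): lcm = pq. S = p + 1.
  leading term p: subtract (1)·m_4 from p + 1 → 1
  leading term 1: subtract (1)·m_6 from 1 → 0
  remainder 0.

S(m_4,m_5): leading monomials are coprime, so the S-polynomial reduces to 0 (Buchberger's first criterion).
S(g_1,m_6): leading monomials are coprime, so the S-polynomial reduces to 0 (Buchberger's first criterion).
S(g_2,m_6): leading monomials are coprime, so the S-polynomial reduces to 0 (Buchberger's first criterion).
S(r,m_6): leading monomials are coprime, so the S-polynomial reduces to 0 (Buchberger's first criterion).
S(m_4,m_6): leading monomials are coprime, so the S-polynomial reduces to 0 (Buchberger's first criterion).
S(m_5,m_6): leading monomials are coprime, so the S-polynomial reduces to 0 (Buchberger's first criterion).
Every S-polynomial of the final basis reduces to 0, so we have a Gröbner basis.
Inter-reduce: drop elements whose leading term is divisible by another's, tail-reduce, and make monic.
Reduced Gröbner basis: {1}.
The reduced Gröbner basis of I + (h) is {1}: the ideal is the whole ring, so the enlarged system has no common solution — adjoining h is inconsistent.

Adjoining pq + p + 1 makes the ideal the whole ring: the system is inconsistent.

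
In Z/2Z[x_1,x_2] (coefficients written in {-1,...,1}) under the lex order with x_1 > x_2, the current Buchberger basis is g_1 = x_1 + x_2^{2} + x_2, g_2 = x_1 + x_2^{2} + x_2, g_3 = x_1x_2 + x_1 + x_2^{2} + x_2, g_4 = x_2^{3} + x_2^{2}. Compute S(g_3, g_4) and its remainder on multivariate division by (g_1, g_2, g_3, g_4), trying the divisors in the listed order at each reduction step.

lcm(LM(g_3), LM(g_4)) = x_1x_2^{3}.
S = (lcm/LT(g_3))·g_3 − (lcm/LT(g_4))·g_4 = x_2^{4} + x_2^{3}.
Reduce S modulo (g_1, g_2, g_3, g_4) in that order:
  leading term x_2^{4}: subtract (x_2)·g_4 from x_2^{4} + x_2^{3} → 0
The remainder is 0, so this S-polynomial contributes no new basis element.

S(g_3, g_4) = x_2^{4} + x_2^{3}; remainder on division = 0.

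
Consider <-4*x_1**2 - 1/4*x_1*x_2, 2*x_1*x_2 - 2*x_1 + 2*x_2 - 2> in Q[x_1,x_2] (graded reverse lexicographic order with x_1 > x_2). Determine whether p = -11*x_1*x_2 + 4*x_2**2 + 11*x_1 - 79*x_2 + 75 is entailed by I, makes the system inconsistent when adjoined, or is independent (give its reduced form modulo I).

-11*x_1*x_2 + 4*x_2**2 + 11*x_1 - 79*x_2 + 75 lies in I (it reduces to 0).

First compute the reduced Gröbner basis of I by Buchberger's algorithm.
f_1 = -4*x_1**2 - 1/4*x_1*x_2, LT = x_1**2.
f_2 = 2*x_1*x_2 - 2*x_1 + 2*x_2 - 2, LT = x_1*x_2.

S(f_1,f_2): lcm = x_1**2*x_2. S = 1/16*x_1*x_2**2 + x_1**2 - x_1*x_2 + x_1.
  leading term x_1*x_2**2: subtract (1/32*x_2)·f_2 from 1/16*x_1*x_2**2 + x_1**2 - x_1*x_2 + x_1 → x_1**2 - 15/16*x_1*x_2 - 1/16*x_2**2 + x_1 + 1/16*x_2
  leading term x_1**2: subtract (-1/4)·f_1 from x_1**2 - 15/16*x_1*x_2 - 1/16*x_2**2 + x_1 + 1/16*x_2 → -x_1*x_2 - 1/16*x_2**2 + x_1 + 1/16*x_2
  leading term x_1*x_2: subtract (-1/2)·f_2 from -x_1*x_2 - 1/16*x_2**2 + x_1 + 1/16*x_2 → -1/16*x_2**2 + 17/16*x_2 - 1
  leading term x_2**2: no divisor's leading term divides it; move -1/16*x_2**2 to the remainder.
  leading term x_2: no divisor's leading term divides it; move 17/16*x_2 to the remainder.
  leading term 1: no divisor's leading term divides it; move -1 to the remainder.
  remainder -1/16*x_2**2 + 17/16*x_2 - 1 ≠ 0; add h_3 = -1/16*x_2**2 + 17/16*x_2 - 1 to the basis.

The other S-polynomials (S(f_1,h_3), S(f_2,h_3)) all reduce to 0 modulo the current basis, so we have a Gröbner basis.
Inter-reduce: drop elements whose leading term is divisible by another's, tail-reduce, and make monic.
Reduced Gröbner basis: {x_1**2 + 1/16*x_1 - 1/16*x_2 + 1/16, x_1*x_2 - x_1 + x_2 - 1, x_2**2 - 17*x_2 + 16}.
Label its elements g_1 = x_1**2 + 1/16*x_1 - 1/16*x_2 + 1/16, g_2 = x_1*x_2 - x_1 + x_2 - 1, g_3 = x_2**2 - 17*x_2 + 16.

Reduce p = -11*x_1*x_2 + 4*x_2**2 + 11*x_1 - 79*x_2 + 75 modulo G:
  leading term x_1*x_2: subtract (-11)·g_2 from -11*x_1*x_2 + 4*x_2**2 + 11*x_1 - 79*x_2 + 75 → 4*x_2**2 - 68*x_2 + 64
  leading term x_2**2: subtract (4)·g_3 from 4*x_2**2 - 68*x_2 + 64 → 0
  normal form = 0.
Since the normal form is 0, p ∈ I.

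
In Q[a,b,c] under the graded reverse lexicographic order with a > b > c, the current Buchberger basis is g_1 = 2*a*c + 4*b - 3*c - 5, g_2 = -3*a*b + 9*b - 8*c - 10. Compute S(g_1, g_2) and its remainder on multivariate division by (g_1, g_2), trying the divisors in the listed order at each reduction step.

lcm(LM(g_1), LM(g_2)) = a*b*c.
S = (lcm/LT(g_1))·g_1 − (lcm/LT(g_2))·g_2 = 2*b**2 + 3/2*b*c - 8/3*c**2 - 5/2*b - 10/3*c.
Reduce S modulo (g_1, g_2) in that order:
  leading term b**2: no divisor's leading term divides it; move 2*b**2 to the remainder.
  leading term b*c: no divisor's leading term divides it; move 3/2*b*c to the remainder.
  leading term c**2: no divisor's leading term divides it; move -8/3*c**2 to the remainder.
  leading term b: no divisor's leading term divides it; move -5/2*b to the remainder.
  leading term c: no divisor's leading term divides it; move -10/3*c to the remainder.
The remainder 2*b**2 + 3/2*b*c - 8/3*c**2 - 5/2*b - 10/3*c is nonzero, so it would be added as the next basis element.
An S-polynomial is built so that the two leading terms cancel; whether anything survives reduction is exactly the Gröbner-basis criterion.

S(g_1, g_2) = 2*b**2 + 3/2*b*c - 8/3*c**2 - 5/2*b - 10/3*c; remainder on division = 2*b**2 + 3/2*b*c - 8/3*c**2 - 5/2*b - 10/3*c.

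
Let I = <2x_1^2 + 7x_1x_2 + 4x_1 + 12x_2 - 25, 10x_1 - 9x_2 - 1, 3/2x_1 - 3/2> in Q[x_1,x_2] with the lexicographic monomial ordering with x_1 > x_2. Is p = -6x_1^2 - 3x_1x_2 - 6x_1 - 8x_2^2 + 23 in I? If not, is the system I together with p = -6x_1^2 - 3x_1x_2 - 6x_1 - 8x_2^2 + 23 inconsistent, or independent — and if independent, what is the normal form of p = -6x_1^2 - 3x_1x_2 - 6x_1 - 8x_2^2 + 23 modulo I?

-6x_1^2 - 3x_1x_2 - 6x_1 - 8x_2^2 + 23 lies in I (it reduces to 0).

First compute the reduced Gröbner basis of I by Buchberger's algorithm.
f_1 = 2x_1^2 + 7x_1x_2 + 4x_1 + 12x_2 - 25, LT = x_1^2.
f_2 = 10x_1 - 9x_2 - 1, LT = x_1.
f_3 = 3/2x_1 - 3/2, LT = x_1.

S(f_1,f_2): lcm = x_1^2. S = 22/5x_1x_2 + 21/10x_1 + 6x_2 - 25/2.
  reduce S modulo (f_1, f_2, f_3):
  remainder 99/25x_2^2 + 833/100x_2 - 1229/100 ≠ 0; add h_4 = 99/25x_2^2 + 833/100x_2 - 1229/100 to the basis.

S(f_1,f_3): lcm = x_1^2. S = 7/2x_1x_2 + 3x_1 + 6x_2 - 25/2.
  reduce S modulo (f_1, f_2, f_3, h_4):
  remainder 2133/880x_2 - 2133/880 ≠ 0; add h_5 = 2133/880x_2 - 2133/880 to the basis.

The other S-polynomials (S(f_2,f_3), S(f_1,h_4), S(f_2,h_4), S(f_3,h_4), S(f_1,h_5), S(f_2,h_5), S(f_3,h_5), S(h_4,h_5)) all reduce to 0 modulo the current basis, so we have a Gröbner basis.
Inter-reduce: drop elements whose leading term is divisible by another's, tail-reduce, and make monic.
Reduced Gröbner basis: {x_1 - 1, x_2 - 1}.
Label its elements g_1 = x_1 - 1, g_2 = x_2 - 1.

Reduce p = -6x_1^2 - 3x_1x_2 - 6x_1 - 8x_2^2 + 23 modulo G:
  leading term x_1^2: subtract (-6x_1)·g_1 from -6x_1^2 - 3x_1x_2 - 6x_1 - 8x_2^2 + 23 → -3x_1x_2 - 12x_1 - 8x_2^2 + 23
  leading term x_1x_2: subtract (-3x_2)·g_1 from -3x_1x_2 - 12x_1 - 8x_2^2 + 23 → -12x_1 - 8x_2^2 - 3x_2 + 23
  leading term x_1: subtract (-12)·g_1 from -12x_1 - 8x_2^2 - 3x_2 + 23 → -8x_2^2 - 3x_2 + 11
  leading term x_2^2: subtract (-8x_2)·g_2 from -8x_2^2 - 3x_2 + 11 → -11x_2 + 11
  leading term x_2: subtract (-11)·g_2 from -11x_2 + 11 → 0
  normal form = 0.
Since the normal form is 0, p ∈ I.

The remainder on division by a Gröbner basis is unique — it is the normal form.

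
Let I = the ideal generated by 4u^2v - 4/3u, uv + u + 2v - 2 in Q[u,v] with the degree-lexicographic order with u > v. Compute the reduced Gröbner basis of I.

G = {u^2 - 11/3u - 4v + 4, uv + u + 2v - 2, v^2 - u - 17/6v + 11/6}

Buchberger's algorithm terminates because the ascending chain of leading-term ideals stabilizes.

f_1 = 4u^2v - 4/3u, LT = u^2v.
f_2 = uv + u + 2v - 2, LT = uv.

S(f_1,f_2): lcm = u^2v. S = -u^2 - 2uv + 5/3u.
  leading term u^2: no divisor's leading term divides it; move -u^2 to the remainder.
  leading term uv: subtract (-2)·f_2 from -2uv + 5/3u → 11/3u + 4v - 4
  leading term u: no divisor's leading term divides it; move 11/3u to the remainder.
  leading term v: no divisor's leading term divides it; move 4v to the remainder.
  leading term 1: no divisor's leading term divides it; move -4 to the remainder.
  remainder -u^2 + 11/3u + 4v - 4 ≠ 0; add g_3 = -u^2 + 11/3u + 4v - 4 to the basis.

S(f_1,g_3): lcm = u^2v. S = 11/3uv + 4v^2 - 1/3u - 4v.
  leading term uv: subtract (11/3)·f_2 from 11/3uv + 4v^2 - 1/3u - 4v → 4v^2 - 4u - 34/3v + 22/3
  leading term v^2: no divisor's leading term divides it; move 4v^2 to the remainder.
  leading term u: no divisor's leading term divides it; move -4u to the remainder.
  leading term v: no divisor's leading term divides it; move -34/3v to the remainder.
  leading term 1: no divisor's leading term divides it; move 22/3 to the remainder.
  remainder 4v^2 - 4u - 34/3v + 22/3 ≠ 0; add g_4 = 4v^2 - 4u - 34/3v + 22/3 to the basis.

The other S-polynomials (S(f_2,g_3), S(f_1,g_4), S(f_2,g_4), S(g_3,g_4)) all reduce to 0 modulo the current basis, so we have a Gröbner basis.
Inter-reduce: drop elements whose leading term is divisible by another's, tail-reduce, and make monic.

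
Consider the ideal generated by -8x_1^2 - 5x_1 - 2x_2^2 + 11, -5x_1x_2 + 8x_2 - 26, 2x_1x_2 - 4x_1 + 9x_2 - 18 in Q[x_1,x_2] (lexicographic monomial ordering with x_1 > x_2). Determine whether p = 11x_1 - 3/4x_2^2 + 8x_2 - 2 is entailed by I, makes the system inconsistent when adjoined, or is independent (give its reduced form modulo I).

11x_1 - 3/4x_2^2 + 8x_2 - 2 lies in I (it reduces to 0).

First compute the reduced Gröbner basis of I by Buchberger's algorithm.
f_1 = -8x_1^2 - 5x_1 - 2x_2^2 + 11, LT = x_1^2.
f_2 = -5x_1x_2 + 8x_2 - 26, LT = x_1x_2.
f_3 = 2x_1x_2 - 4x_1 + 9x_2 - 18, LT = x_1x_2.

S(f_1,f_2): lcm = x_1^2x_2. S = 89/40x_1x_2 - 26/5x_1 + 1/4x_2^3 - 11/8x_2.
  leading term x_1x_2: subtract (-89/200)·f_2 from 89/40x_1x_2 - 26/5x_1 + 1/4x_2^3 - 11/8x_2 → -26/5x_1 + 1/4x_2^3 + 437/200x_2 - 1157/100
  leading term x_1: no divisor's leading term divides it; move -26/5x_1 to the remainder.
  leading term x_2^3: no divisor's leading term divides it; move 1/4x_2^3 to the remainder.
  leading term x_2: no divisor's leading term divides it; move 437/200x_2 to the remainder.
  leading term 1: no divisor's leading term divides it; move -1157/100 to the remainder.
  remainder -26/5x_1 + 1/4x_2^3 + 437/200x_2 - 1157/100 ≠ 0; add h_4 = -26/5x_1 + 1/4x_2^3 + 437/200x_2 - 1157/100 to the basis.

S(f_1,f_3): lcm = x_1^2x_2. S = 2x_1^2 - 31/8x_1x_2 + 9x_1 + 1/4x_2^3 - 11/8x_2.
  leading term x_1^2: subtract (-1/4)·f_1 from 2x_1^2 - 31/8x_1x_2 + 9x_1 + 1/4x_2^3 - 11/8x_2 → -31/8x_1x_2 + 31/4x_1 + 1/4x_2^3 - 1/2x_2^2 - 11/8x_2 + 11/4
  leading term x_1x_2: subtract (31/40)·f_2 from -31/8x_1x_2 + 31/4x_1 + 1/4x_2^3 - 1/2x_2^2 - 11/8x_2 + 11/4 → 31/4x_1 + 1/4x_2^3 - 1/2x_2^2 - 303/40x_2 + 229/10
  leading term x_1: subtract (-155/104)·h_4 from 31/4x_1 + 1/4x_2^3 - 1/2x_2^2 - 303/40x_2 + 229/10 → 259/416x_2^3 - 1/2x_2^2 - 3593/832x_2 + 181/32
  leading term x_2^3: no divisor's leading term divides it; move 259/416x_2^3 to the remainder.
  leading term x_2^2: no divisor's leading term divides it; move -1/2x_2^2 to the remainder.
  leading term x_2: no divisor's leading term divides it; move -3593/832x_2 to the remainder.
  leading term 1: no divisor's leading term divides it; move 181/32 to the remainder.
  remainder 259/416x_2^3 - 1/2x_2^2 - 3593/832x_2 + 181/32 ≠ 0; add h_5 = 259/416x_2^3 - 1/2x_2^2 - 3593/832x_2 + 181/32 to the basis.

S(f_2,f_3): lcm = x_1x_2. S = 2x_1 - 61/10x_2 + 71/5.
  leading term x_1: subtract (-5/13)·h_4 from 2x_1 - 61/10x_2 + 71/5 → 5/52x_2^3 - 547/104x_2 + 39/4
  leading term x_2^3: subtract (40/259)·h_5 from 5/52x_2^3 - 547/104x_2 + 39/4 → 20/259x_2^2 - 2379/518x_2 + 2299/259
  leading term x_2^2: no divisor's leading term divides it; move 20/259x_2^2 to the remainder.
  leading term x_2: no divisor's leading term divides it; move -2379/518x_2 to the remainder.
  leading term 1: no divisor's leading term divides it; move 2299/259 to the remainder.
  remainder 20/259x_2^2 - 2379/518x_2 + 2299/259 ≠ 0; add h_6 = 20/259x_2^2 - 2379/518x_2 + 2299/259 to the basis.

S(f_2,h_4): lcm = x_1x_2. S = 5/104x_2^4 + 437/1040x_2^2 - 153/40x_2 + 26/5.
  leading term x_2^4: subtract (20/259x_2)·h_5 from 5/104x_2^4 + 437/1040x_2^2 - 153/40x_2 + 26/5 → 10/259x_2^3 + 976/1295x_2^2 - 5519/1295x_2 + 26/5
  leading term x_2^3: subtract (4160/67081)·h_5 from 10/259x_2^3 + 976/1295x_2^2 - 5519/1295x_2 + 26/5 → 263184/335405x_2^2 - 1339596/335405x_2 + 1626456/335405
  leading term x_2^2: subtract (65796/6475)·h_6 from 263184/335405x_2^2 - 1339596/335405x_2 + 1626456/335405 → 39474/925x_2 - 78948/925
  leading term x_2: no divisor's leading term divides it; move 39474/925x_2 to the remainder.
  leading term 1: no divisor's leading term divides it; move -78948/925 to the remainder.
  remainder 39474/925x_2 - 78948/925 ≠ 0; add h_7 = 39474/925x_2 - 78948/925 to the basis.

The other S-polynomials (S(f_1,h_4), S(f_3,h_4), S(f_1,h_5), S(f_2,h_5), S(f_3,h_5), S(h_4,h_5), S(f_1,h_6), S(f_2,h_6), S(f_3,h_6), S(h_4,h_6), S(h_5,h_6), S(f_1,h_7), S(f_2,h_7), S(f_3,h_7), S(h_4,h_7), S(h_5,h_7), S(h_6,h_7)) all reduce to 0 modulo the current basis, so we have a Gröbner basis.
Inter-reduce: drop elements whose leading term is divisible by another's, tail-reduce, and make monic.
Reduced Gröbner basis: {x_1 + 1, x_2 - 2}.
Label its elements g_1 = x_1 + 1, g_2 = x_2 - 2.

Reduce p = 11x_1 - 3/4x_2^2 + 8x_2 - 2 modulo G:
  leading term x_1: subtract (11)·g_1 from 11x_1 - 3/4x_2^2 + 8x_2 - 2 → -3/4x_2^2 + 8x_2 - 13
  leading term x_2^2: subtract (-3/4x_2)·g_2 from -3/4x_2^2 + 8x_2 - 13 → 13/2x_2 - 13
  leading term x_2: subtract (13/2)·g_2 from 13/2x_2 - 13 → 0
  normal form = 0.
Since the normal form is 0, p ∈ I.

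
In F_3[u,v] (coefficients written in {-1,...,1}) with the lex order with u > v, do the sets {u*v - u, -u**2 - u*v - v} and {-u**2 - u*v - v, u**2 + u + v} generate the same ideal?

For a fixed monomial order, each ideal has a unique reduced Gröbner basis; comparing bases decides equality.
Buchberger on the first generating set:
f_1 = u*v - u, LT = u*v.
f_2 = -u**2 - u*v - v, LT = u**2.

S(f_1,f_2): lcm = u**2*v. S = -u**2 - u*v**2 - v**2.
  leading term u**2: subtract (1)·f_2 from -u**2 - u*v**2 - v**2 → -u*v**2 + u*v - v**2 + v
  leading term u*v**2: subtract (-v)·f_1 from -u*v**2 + u*v - v**2 + v → -v**2 + v
  leading term v**2: no divisor's leading term divides it; move -v**2 to the remainder.
  leading term v: no divisor's leading term divides it; move v to the remainder.
  remainder -v**2 + v ≠ 0; add g_3 = -v**2 + v to the basis.

The other S-polynomials (S(f_1,g_3), S(f_2,g_3)) all reduce to 0 modulo the current basis, so we have a Gröbner basis.
Inter-reduce: drop elements whose leading term is divisible by another's, tail-reduce, and make monic.
Reduced Gröbner basis: {u**2 + u + v, u*v - u, v**2 - v}.

Buchberger on the second generating set:
h_1 = -u**2 - u*v - v, LT = u**2.
h_2 = u**2 + u + v, LT = u**2.

S(h_1,h_2): lcm = u**2. S = u*v - u.
  leading term u*v: no divisor's leading term divides it; move u*v to the remainder.
  leading term u: no divisor's leading term divides it; move -u to the remainder.
  remainder u*v - u ≠ 0; add k_3 = u*v - u to the basis.

S(h_1,k_3): lcm = u**2*v. S = u**2 + u*v**2 + v**2.
  leading term u**2: subtract (-1)·h_1 from u**2 + u*v**2 + v**2 → u*v**2 - u*v + v**2 - v
  leading term u*v**2: subtract (v)·k_3 from u*v**2 - u*v + v**2 - v → v**2 - v
  leading term v**2: no divisor's leading term divides it; move v**2 to the remainder.
  leading term v: no divisor's leading term divides it; move -v to the remainder.
  remainder v**2 - v ≠ 0; add k_4 = v**2 - v to the basis.

The other S-polynomials (S(h_2,k_3), S(h_1,k_4), S(h_2,k_4), S(k_3,k_4)) all reduce to 0 modulo the current basis, so we have a Gröbner basis.
Inter-reduce: drop elements whose leading term is divisible by another's, tail-reduce, and make monic.
Reduced Gröbner basis: {u**2 + u + v, u*v - u, v**2 - v}.

The two bases agree; hence the ideals are identical.

Yes, the ideals are equal.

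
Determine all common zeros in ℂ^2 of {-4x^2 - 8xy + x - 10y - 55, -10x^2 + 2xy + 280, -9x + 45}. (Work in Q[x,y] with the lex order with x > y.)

Compute a lex Gröbner basis by Buchberger's algorithm.
f_1 = -4x^2 - 8xy + x - 10y - 55, LT = x^2.
f_2 = -10x^2 + 2xy + 280, LT = x^2.
f_3 = -9x + 45, LT = x.

S(f_1,f_2): lcm = x^2. S = 11/5xy - 1/4x + 5/2y + 167/4.
  leading term xy: subtract (-11/45y)·f_3 from 11/5xy - 1/4x + 5/2y + 167/4 → -1/4x + 27/2y + 167/4
  leading term x: subtract (1/36)·f_3 from -1/4x + 27/2y + 167/4 → 27/2y + 81/2
  leading term y: no divisor's leading term divides it; move 27/2y to the remainder.
  leading term 1: no divisor's leading term divides it; move 81/2 to the remainder.
  remainder 27/2y + 81/2 ≠ 0; add h_4 = 27/2y + 81/2 to the basis.

S(f_1,f_3): lcm = x^2. S = 2xy + 19/4x + 5/2y + 55/4.
  leading term xy: subtract (-2/9y)·f_3 from 2xy + 19/4x + 5/2y + 55/4 → 19/4x + 25/2y + 55/4
  leading term x: subtract (-19/36)·f_3 from 19/4x + 25/2y + 55/4 → 25/2y + 75/2
  leading term y: subtract (25/27)·h_4 from 25/2y + 75/2 → 0
  remainder 0.

S(f_2,f_3): lcm = x^2. S = -1/5xy + 5x - 28.
  leading term xy: subtract (1/45y)·f_3 from -1/5xy + 5x - 28 → 5x - y - 28
  leading term x: subtract (-5/9)·f_3 from 5x - y - 28 → -y - 3
  leading term y: subtract (-2/27)·h_4 from -y - 3 → 0
  remainder 0.

S(f_1,h_4): leading monomials are coprime, so the S-polynomial reduces to 0 (Buchberger's first criterion).
S(f_2,h_4): leading monomials are coprime, so the S-polynomial reduces to 0 (Buchberger's first criterion).
S(f_3,h_4): leading monomials are coprime, so the S-polynomial reduces to 0 (Buchberger's first criterion).
Every S-polynomial of the final basis reduces to 0, so we have a Gröbner basis.
Inter-reduce: drop elements whose leading term is divisible by another's, tail-reduce, and make monic.
Reduced Gröbner basis: {x - 5, y + 3}.

A lex Gröbner basis eliminates variables successively. Here y + 3 depends only on y, with roots {-3}; lifting each root through the earlier basis elements recovers the full solutions.
  y = -3: the earlier basis element becomes x - 5 = 0, giving x = 5 — point (5, -3).
Check: every point annihilates each of the original generators.

{(5, -3)}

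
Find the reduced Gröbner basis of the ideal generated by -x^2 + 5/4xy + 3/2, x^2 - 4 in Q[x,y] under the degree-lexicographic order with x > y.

f_1 = -x^2 + 5/4xy + 3/2, LT = x^2.
f_2 = x^2 - 4, LT = x^2.

S(f_1,f_2): lcm = x^2. S = -5/4xy + 5/2.
  reduce S modulo (f_1, f_2):
  remainder -5/4xy + 5/2 ≠ 0; add g_3 = -5/4xy + 5/2 to the basis.

S(f_1,g_3): lcm = x^2y. S = -5/4xy^2 + 2x - 3/2y.
  reduce S modulo (f_1, f_2, g_3):
  remainder 2x - 4y ≠ 0; add g_4 = 2x - 4y to the basis.

S(g_3,g_4): lcm = xy. S = 2y^2 - 2.
  reduce S modulo (f_1, f_2, g_3, g_4):
  remainder 2y^2 - 2 ≠ 0; add g_5 = 2y^2 - 2 to the basis.

The other S-polynomials (S(f_2,g_3), S(f_1,g_4), S(f_2,g_4), S(f_1,g_5), S(f_2,g_5), S(g_3,g_5), S(g_4,g_5)) all reduce to 0 modulo the current basis, so we have a Gröbner basis.
Inter-reduce: drop elements whose leading term is divisible by another's, tail-reduce, and make monic.

G = {y^2 - 1, x - 2y}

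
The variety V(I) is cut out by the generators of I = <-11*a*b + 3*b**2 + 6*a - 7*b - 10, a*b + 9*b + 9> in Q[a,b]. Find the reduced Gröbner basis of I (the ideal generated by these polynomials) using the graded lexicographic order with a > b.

f_1 = -11*a*b + 3*b**2 + 6*a - 7*b - 10, LT = a*b.
f_2 = a*b + 9*b + 9, LT = a*b.

S(f_1,f_2): lcm = a*b. S = -3/11*b**2 - 6/11*a - 92/11*b - 89/11.
  leading term b**2: no divisor's leading term divides it; move -3/11*b**2 to the remainder.
  leading term a: no divisor's leading term divides it; move -6/11*a to the remainder.
  leading term b: no divisor's leading term divides it; move -92/11*b to the remainder.
  leading term 1: no divisor's leading term divides it; move -89/11 to the remainder.
  remainder -3/11*b**2 - 6/11*a - 92/11*b - 89/11 ≠ 0; add g_3 = -3/11*b**2 - 6/11*a - 92/11*b - 89/11 to the basis.

S(f_1,g_3): lcm = a*b**2. S = -3/11*b**3 - 2*a**2 - 1030/33*a*b + 7/11*b**2 - 89/3*a + 10/11*b.
  leading term b**3: subtract (b)·g_3 from -3/11*b**3 - 2*a**2 - 1030/33*a*b + 7/11*b**2 - 89/3*a + 10/11*b → -2*a**2 - 92/3*a*b + 9*b**2 - 89/3*a + 9*b
  leading term a**2: no divisor's leading term divides it; move -2*a**2 to the remainder.
  leading term a*b: subtract (92/33)·f_1 from -92/3*a*b + 9*b**2 - 89/3*a + 9*b → 7/11*b**2 - 1531/33*a + 941/33*b + 920/33
  leading term b**2: subtract (-7/3)·g_3 from 7/11*b**2 - 1531/33*a + 941/33*b + 920/33 → -143/3*a + 9*b + 9
  leading term a: no divisor's leading term divides it; move -143/3*a to the remainder.
  leading term b: no divisor's leading term divides it; move 9*b to the remainder.
  leading term 1: no divisor's leading term divides it; move 9 to the remainder.
  remainder -2*a**2 - 143/3*a + 9*b + 9 ≠ 0; add g_4 = -2*a**2 - 143/3*a + 9*b + 9 to the basis.

S(f_2,g_3): lcm = a*b**2. S = -2*a**2 - 92/3*a*b + 9*b**2 - 89/3*a + 9*b.
  leading term a**2: subtract (1)·g_4 from -2*a**2 - 92/3*a*b + 9*b**2 - 89/3*a + 9*b → -92/3*a*b + 9*b**2 + 18*a - 9
  leading term a*b: subtract (92/33)·f_1 from -92/3*a*b + 9*b**2 + 18*a - 9 → 7/11*b**2 + 14/11*a + 644/33*b + 623/33
  leading term b**2: subtract (-7/3)·g_3 from 7/11*b**2 + 14/11*a + 644/33*b + 623/33 → 0
  remainder 0.

S(f_1,g_4): lcm = a**2*b. S = -3/11*a*b**2 - 6/11*a**2 - 1531/66*a*b + 9/2*b**2 + 10/11*a + 9/2*b.
  leading term a*b**2: subtract (3/121*b)·f_1 from -3/11*a*b**2 - 6/11*a**2 - 1531/66*a*b + 9/2*b**2 + 10/11*a + 9/2*b → -9/121*b**3 - 6/11*a**2 - 16949/726*a*b + 1131/242*b**2 + 10/11*a + 1149/242*b
  leading term b**3: subtract (3/11*b)·g_3 from -9/121*b**3 - 6/11*a**2 - 16949/726*a*b + 1131/242*b**2 + 10/11*a + 1149/242*b → -6/11*a**2 - 1531/66*a*b + 153/22*b**2 + 10/11*a + 153/22*b
  leading term a**2: subtract (3/11)·g_4 from -6/11*a**2 - 1531/66*a*b + 153/22*b**2 + 10/11*a + 153/22*b → -1531/66*a*b + 153/22*b**2 + 153/11*a + 9/2*b - 27/11
  leading term a*b: subtract (1531/726)·f_1 from -1531/66*a*b + 153/22*b**2 + 153/11*a + 9/2*b - 27/11 → 76/121*b**2 + 152/121*a + 6992/363*b + 6764/363
  leading term b**2: subtract (-76/33)·g_3 from 76/121*b**2 + 152/121*a + 6992/363*b + 6764/363 → 0
  remainder 0.

S(f_2,g_4): lcm = a**2*b. S = -89/6*a*b + 9/2*b**2 + 9*a + 9/2*b.
  leading term a*b: subtract (89/66)·f_1 from -89/6*a*b + 9/2*b**2 + 9*a + 9/2*b → 5/11*b**2 + 10/11*a + 460/33*b + 445/33
  leading term b**2: subtract (-5/3)·g_3 from 5/11*b**2 + 10/11*a + 460/33*b + 445/33 → 0
  remainder 0.

S(g_3,g_4): leading monomials are coprime, so the S-polynomial reduces to 0 (Buchberger's first criterion).
Every S-polynomial of the final basis reduces to 0, so we have a Gröbner basis.
Inter-reduce: drop elements whose leading term is divisible by another's, tail-reduce, and make monic.

G = {a**2 + 143/6*a - 9/2*b - 9/2, a*b + 9*b + 9, b**2 + 2*a + 92/3*b + 89/3}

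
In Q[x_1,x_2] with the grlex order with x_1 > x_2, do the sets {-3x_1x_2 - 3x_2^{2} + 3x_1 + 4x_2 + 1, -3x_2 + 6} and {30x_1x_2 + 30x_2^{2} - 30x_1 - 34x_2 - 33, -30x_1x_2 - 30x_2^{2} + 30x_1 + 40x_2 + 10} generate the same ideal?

Equality of ideals is decidable: compute both reduced Gröbner bases (unique for the ordering) and check whether they agree.
Buchberger on the first generating set:
f_1 = -3x_1x_2 - 3x_2^{2} + 3x_1 + 4x_2 + 1, LT = x_1x_2.
f_2 = -3x_2 + 6, LT = x_2.

S(f_1,f_2): lcm = x_1x_2. S = x_2^{2} + x_1 - \tfrac{4}{3}x_2 - \tfrac{1}{3}.
  leading term x_2^{2}: subtract (-\tfrac{1}{3}x_2)·f_2 from x_2^{2} + x_1 - \tfrac{4}{3}x_2 - \tfrac{1}{3} → x_1 + \tfrac{2}{3}x_2 - \tfrac{1}{3}
  leading term x_1: no divisor's leading term divides it; move x_1 to the remainder.
  leading term x_2: subtract (-\tfrac{2}{9})·f_2 from \tfrac{2}{3}x_2 - \tfrac{1}{3} → 1
  leading term 1: no divisor's leading term divides it; move 1 to the remainder.
  remainder x_1 + 1 ≠ 0; add g_3 = x_1 + 1 to the basis.

The other S-polynomials (S(f_1,g_3), S(f_2,g_3)) all reduce to 0 modulo the current basis, so we have a Gröbner basis.
Inter-reduce: drop elements whose leading term is divisible by another's, tail-reduce, and make monic.
Reduced Gröbner basis: {x_1 + 1, x_2 - 2}.

Buchberger on the second generating set:
h_1 = 30x_1x_2 + 30x_2^{2} - 30x_1 - 34x_2 - 33, LT = x_1x_2.
h_2 = -30x_1x_2 - 30x_2^{2} + 30x_1 + 40x_2 + 10, LT = x_1x_2.

S(h_1,h_2): lcm = x_1x_2. S = \tfrac{1}{5}x_2 - \tfrac{23}{30}.
  leading term x_2: no divisor's leading term divides it; move \tfrac{1}{5}x_2 to the remainder.
  leading term 1: no divisor's leading term divides it; move -\tfrac{23}{30} to the remainder.
  remainder \tfrac{1}{5}x_2 - \tfrac{23}{30} ≠ 0; add k_3 = \tfrac{1}{5}x_2 - \tfrac{23}{30} to the basis.

S(h_1,k_3): lcm = x_1x_2. S = x_2^{2} + \tfrac{17}{6}x_1 - \tfrac{17}{15}x_2 - \tfrac{11}{10}.
  leading term x_2^{2}: subtract (5x_2)·k_3 from x_2^{2} + \tfrac{17}{6}x_1 - \tfrac{17}{15}x_2 - \tfrac{11}{10} → \tfrac{17}{6}x_1 + \tfrac{27}{10}x_2 - \tfrac{11}{10}
  leading term x_1: no divisor's leading term divides it; move \tfrac{17}{6}x_1 to the remainder.
  leading term x_2: subtract (\tfrac{27}{2})·k_3 from \tfrac{27}{10}x_2 - \tfrac{11}{10} → \tfrac{37}{4}
  leading term 1: no divisor's leading term divides it; move \tfrac{37}{4} to the remainder.
  remainder \tfrac{17}{6}x_1 + \tfrac{37}{4} ≠ 0; add k_4 = \tfrac{17}{6}x_1 + \tfrac{37}{4} to the basis.

The other S-polynomials (S(h_2,k_3), S(h_1,k_4), S(h_2,k_4), S(k_3,k_4)) all reduce to 0 modulo the current basis, so we have a Gröbner basis.
Inter-reduce: drop elements whose leading term is divisible by another's, tail-reduce, and make monic.
Reduced Gröbner basis: {x_1 + \tfrac{111}{34}, x_2 - \tfrac{23}{6}}.

Since the reduced bases disagree, the two ideals are not the same.
The same test decides containment: I ⊆ J iff every generator of I reduces to 0 modulo a Gröbner basis of J.

No, the ideals differ.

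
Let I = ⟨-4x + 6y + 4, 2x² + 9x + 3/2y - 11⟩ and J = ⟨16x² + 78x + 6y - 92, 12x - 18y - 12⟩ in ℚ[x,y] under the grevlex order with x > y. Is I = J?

No, the ideals differ.

Two ideals are equal iff their reduced Gröbner bases coincide (the reduced basis is unique for a fixed ordering).
Buchberger on the first generating set:
f_1 = -4x + 6y + 4, LT = x.
f_2 = 2x² + 9x + 3/2y - 11, LT = x².

S(f_1,f_2): lcm = x². S = -3/2xy - 11/2x - ¾y + 11/2.
  leading term xy: subtract (⅜y)·f_1 from -3/2xy - 11/2x - ¾y + 11/2 → -9/4y² - 11/2x - 9/4y + 11/2
  leading term y²: no divisor's leading term divides it; move -9/4y² to the remainder.
  leading term x: subtract (11/8)·f_1 from -11/2x - 9/4y + 11/2 → -21/2y
  leading term y: no divisor's leading term divides it; move -21/2y to the remainder.
  remainder -9/4y² - 21/2y ≠ 0; add g_3 = -9/4y² - 21/2y to the basis.

The other S-polynomials (S(f_1,g_3), S(f_2,g_3)) all reduce to 0 modulo the current basis, so we have a Gröbner basis.
Inter-reduce: drop elements whose leading term is divisible by another's, tail-reduce, and make monic.
Reduced Gröbner basis: {y² + 14/3y, x - 3/2y - 1}.

Buchberger on the second generating set:
h_1 = 16x² + 78x + 6y - 92, LT = x².
h_2 = 12x - 18y - 12, LT = x.

S(h_1,h_2): lcm = x². S = 3/2xy + 47/8x + ⅜y - 23/4.
  leading term xy: subtract (⅛y)·h_2 from 3/2xy + 47/8x + ⅜y - 23/4 → 9/4y² + 47/8x + 15/8y - 23/4
  leading term y²: no divisor's leading term divides it; move 9/4y² to the remainder.
  leading term x: subtract (47/96)·h_2 from 47/8x + 15/8y - 23/4 → 171/16y + ⅛
  leading term y: no divisor's leading term divides it; move 171/16y to the remainder.
  leading term 1: no divisor's leading term divides it; move ⅛ to the remainder.
  remainder 9/4y² + 171/16y + ⅛ ≠ 0; add k_3 = 9/4y² + 171/16y + ⅛ to the basis.

The other S-polynomials (S(h_1,k_3), S(h_2,k_3)) all reduce to 0 modulo the current basis, so we have a Gröbner basis.
Inter-reduce: drop elements whose leading term is divisible by another's, tail-reduce, and make monic.
Reduced Gröbner basis: {y² + 19/4y + 1/18, x - 3/2y - 1}.

The bases are distinct; the ideals are different.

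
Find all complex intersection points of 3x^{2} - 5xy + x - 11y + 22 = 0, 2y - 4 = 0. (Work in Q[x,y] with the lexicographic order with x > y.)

Compute a lex Gröbner basis by Buchberger's algorithm.
f_1 = 3x^{2} - 5xy + x - 11y + 22, LT = x^{2}.
f_2 = 2y - 4, LT = y.

The S-polynomials (S(f_1,f_2)) all reduce to 0 modulo the current basis, so we have a Gröbner basis.
Inter-reduce: drop elements whose leading term is divisible by another's, tail-reduce, and make monic.
Reduced Gröbner basis: {x^{2} - 3x, y - 2}.

Elimination: the polynomial y - 2 lies in the elimination ideal for y, so y ∈ {2}. For each such y, the remaining basis elements (now univariate) give the rest of the solution.
  y = 2: the earlier basis element becomes x^{2} - 3x = 0, giving x = 0, 3 — points (0, 2), (3, 2).

{(0, 2), (3, 2)}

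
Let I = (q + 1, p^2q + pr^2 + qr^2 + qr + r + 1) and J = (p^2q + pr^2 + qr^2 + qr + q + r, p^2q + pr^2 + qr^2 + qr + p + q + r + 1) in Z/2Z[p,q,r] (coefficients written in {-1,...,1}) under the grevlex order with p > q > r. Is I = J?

No, the ideals differ.

Equality of ideals is decidable: compute both reduced Gröbner bases (unique for the ordering) and check whether they agree.
Buchberger on the first generating set:
f_1 = q + 1, LT = q.
f_2 = p^2q + pr^2 + qr^2 + qr + r + 1, LT = p^2q.

S(f_1,f_2): lcm = p^2q. S = pr^2 + qr^2 + p^2 + qr + r + 1.
  reduce S modulo (f_1, f_2):
  remainder pr^2 + p^2 + r^2 + 1 ≠ 0; add g_3 = pr^2 + p^2 + r^2 + 1 to the basis.

The other S-polynomials (S(f_1,g_3), S(f_2,g_3)) all reduce to 0 modulo the current basis, so we have a Gröbner basis.
Inter-reduce: drop elements whose leading term is divisible by another's, tail-reduce, and make monic.
Reduced Gröbner basis: {pr^2 + p^2 + r^2 + 1, q + 1}.

Buchberger on the second generating set:
h_1 = p^2q + pr^2 + qr^2 + qr + q + r, LT = p^2q.
h_2 = p^2q + pr^2 + qr^2 + qr + p + q + r + 1, LT = p^2q.

S(h_1,h_2): lcm = p^2q. S = p + 1.
  reduce S modulo (h_1, h_2):
  remainder p + 1 ≠ 0; add k_3 = p + 1 to the basis.

S(h_1,k_3): lcm = p^2q. S = pr^2 + qr^2 + pq + qr + q + r.
  reduce S modulo (h_1, h_2, k_3):
  remainder qr^2 + qr + r^2 + r ≠ 0; add k_4 = qr^2 + qr + r^2 + r to the basis.

The other S-polynomials (S(h_2,k_3), S(h_1,k_4), S(h_2,k_4), S(k_3,k_4)) all reduce to 0 modulo the current basis, so we have a Gröbner basis.
Inter-reduce: drop elements whose leading term is divisible by another's, tail-reduce, and make monic.
Reduced Gröbner basis: {qr^2 + qr + r^2 + r, p + 1}.

These differ, so the ideals are not equal.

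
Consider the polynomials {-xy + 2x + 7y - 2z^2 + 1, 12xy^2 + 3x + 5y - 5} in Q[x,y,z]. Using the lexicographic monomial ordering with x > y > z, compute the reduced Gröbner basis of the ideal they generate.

G = {x + 28/17y^2 - 8/17yz^2 + 185/51y - 16/17z^2 + 19/51, y^3 - 2/7y^2z^2 + 17/84y^2 + 1/14y - 1/14z^2 + 13/84}

f_1 = -xy + 2x + 7y - 2z^2 + 1, LT = xy.
f_2 = 12xy^2 + 3x + 5y - 5, LT = xy^2.

S(f_1,f_2): lcm = xy^2. S = -2xy - 1/4x - 7y^2 + 2yz^2 - 17/12y + 5/12.
  reduce S modulo (f_1, f_2):
  remainder -17/4x - 7y^2 + 2yz^2 - 185/12y + 4z^2 - 19/12 ≠ 0; add g_3 = -17/4x - 7y^2 + 2yz^2 - 185/12y + 4z^2 - 19/12 to the basis.

S(f_1,g_3): lcm = xy. S = -2x - 28/17y^3 + 8/17y^2z^2 - 185/51y^2 + 16/17yz^2 - 376/51y + 2z^2 - 1.
  reduce S modulo (f_1, f_2, g_3):
  remainder -28/17y^3 + 8/17y^2z^2 - 1/3y^2 - 2/17y + 2/17z^2 - 13/51 ≠ 0; add g_4 = -28/17y^3 + 8/17y^2z^2 - 1/3y^2 - 2/17y + 2/17z^2 - 13/51 to the basis.

The other S-polynomials (S(f_2,g_3), S(f_1,g_4), S(f_2,g_4), S(g_3,g_4)) all reduce to 0 modulo the current basis, so we have a Gröbner basis.
Inter-reduce: drop elements whose leading term is divisible by another's, tail-reduce, and make monic.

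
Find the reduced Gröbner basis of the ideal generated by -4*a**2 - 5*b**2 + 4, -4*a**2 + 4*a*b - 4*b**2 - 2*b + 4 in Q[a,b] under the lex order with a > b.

The reduced Gröbner basis is the canonical form of the ideal for this ordering.

f_1 = -4*a**2 - 5*b**2 + 4, LT = a**2.
f_2 = -4*a**2 + 4*a*b - 4*b**2 - 2*b + 4, LT = a**2.

S(f_1,f_2): lcm = a**2. S = a*b + 1/4*b**2 - 1/2*b.
  reduce S modulo (f_1, f_2):
  remainder a*b + 1/4*b**2 - 1/2*b ≠ 0; add g_3 = a*b + 1/4*b**2 - 1/2*b to the basis.

S(f_1,g_3): lcm = a**2*b. S = -1/4*a*b**2 + 1/2*a*b + 5/4*b**3 - b.
  reduce S modulo (f_1, f_2, g_3):
  remainder 21/16*b**3 - 1/4*b**2 - 3/4*b ≠ 0; add g_4 = 21/16*b**3 - 1/4*b**2 - 3/4*b to the basis.

The other S-polynomials (S(f_2,g_3), S(f_1,g_4), S(f_2,g_4), S(g_3,g_4)) all reduce to 0 modulo the current basis, so we have a Gröbner basis.
Inter-reduce: drop elements whose leading term is divisible by another's, tail-reduce, and make monic.

G = {a**2 + 5/4*b**2 - 1, a*b + 1/4*b**2 - 1/2*b, b**3 - 4/21*b**2 - 4/7*b}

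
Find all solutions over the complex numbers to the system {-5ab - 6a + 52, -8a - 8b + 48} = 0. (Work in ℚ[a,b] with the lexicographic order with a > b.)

Compute a lex Gröbner basis by Buchberger's algorithm.
f_1 = -5ab - 6a + 52, LT = ab.
f_2 = -8a - 8b + 48, LT = a.

S(f_1,f_2): lcm = ab. S = 6/5a - b² + 6b - 52/5.
  leading term a: subtract (-3/20)·f_2 from 6/5a - b² + 6b - 52/5 → -b² + 24/5b - 16/5
  leading term b²: no divisor's leading term divides it; move -b² to the remainder.
  leading term b: no divisor's leading term divides it; move 24/5b to the remainder.
  leading term 1: no divisor's leading term divides it; move -16/5 to the remainder.
  remainder -b² + 24/5b - 16/5 ≠ 0; add h_3 = -b² + 24/5b - 16/5 to the basis.

The other S-polynomials (S(f_1,h_3), S(f_2,h_3)) all reduce to 0 modulo the current basis, so we have a Gröbner basis.
Inter-reduce: drop elements whose leading term is divisible by another's, tail-reduce, and make monic.
Reduced Gröbner basis: {a + b - 6, b² - 24/5b + 16/5}.

Since the basis is lex-ordered, b² - 24/5b + 16/5 is univariate in b. Its roots are {4/5, 4}. Back-substituting each root into the other basis elements fixes the other coordinates.
  b = 4/5: the earlier basis element becomes a - 26/5 = 0, giving a = 26/5 — point (26/5, 4/5).
  b = 4: the earlier basis element becomes a - 2 = 0, giving a = 2 — point (2, 4).
Each listed point satisfies every original equation (direct substitution).

{(26/5, 4/5), (2, 4)}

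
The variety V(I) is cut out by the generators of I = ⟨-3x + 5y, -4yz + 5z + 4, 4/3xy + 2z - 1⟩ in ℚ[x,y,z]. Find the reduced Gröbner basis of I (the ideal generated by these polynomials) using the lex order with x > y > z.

G = {x + 3/2z² + 89/48z + 25/12, y + 9/10z² + 89/80z + 5/4, z³ + 89/72z² + 25/9z + 10/9}

f_1 = -3x + 5y, LT = x.
f_2 = -4yz + 5z + 4, LT = yz.
f_3 = 4/3xy + 2z - 1, LT = xy.

S(f_1,f_3): lcm = xy. S = -5/3y² - 3/2z + ¾.
  leading term y²: no divisor's leading term divides it; move -5/3y² to the remainder.
  leading term z: no divisor's leading term divides it; move -3/2z to the remainder.
  leading term 1: no divisor's leading term divides it; move ¾ to the remainder.
  remainder -5/3y² - 3/2z + ¾ ≠ 0; add g_4 = -5/3y² - 3/2z + ¾ to the basis.

S(f_2,f_3): lcm = xyz. S = -5/4xz - x - 3/2z² + ¾z.
  leading term xz: subtract (5/12z)·f_1 from -5/4xz - x - 3/2z² + ¾z → -x - 25/12yz - 3/2z² + ¾z
  leading term x: subtract (⅓)·f_1 from -x - 25/12yz - 3/2z² + ¾z → -25/12yz - 5/3y - 3/2z² + ¾z
  leading term yz: subtract (25/48)·f_2 from -25/12yz - 5/3y - 3/2z² + ¾z → -5/3y - 3/2z² - 89/48z - 25/12
  leading term y: no divisor's leading term divides it; move -5/3y to the remainder.
  leading term z²: no divisor's leading term divides it; move -3/2z² to the remainder.
  leading term z: no divisor's leading term divides it; move -89/48z to the remainder.
  leading term 1: no divisor's leading term divides it; move -25/12 to the remainder.
  remainder -5/3y - 3/2z² - 89/48z - 25/12 ≠ 0; add g_5 = -5/3y - 3/2z² - 89/48z - 25/12 to the basis.

S(f_2,g_5): lcm = yz. S = -9/10z³ - 89/80z² - 5/2z - 1.
  leading term z³: no divisor's leading term divides it; move -9/10z³ to the remainder.
  leading term z²: no divisor's leading term divides it; move -89/80z² to the remainder.
  leading term z: no divisor's leading term divides it; move -5/2z to the remainder.
  leading term 1: no divisor's leading term divides it; move -1 to the remainder.
  remainder -9/10z³ - 89/80z² - 5/2z - 1 ≠ 0; add g_6 = -9/10z³ - 89/80z² - 5/2z - 1 to the basis.

The other S-polynomials (S(f_1,f_2), S(f_1,g_4), S(f_2,g_4), S(f_3,g_4), S(f_1,g_5), S(f_3,g_5), S(g_4,g_5), S(f_1,g_6), S(f_2,g_6), S(f_3,g_6), S(g_4,g_6), S(g_5,g_6)) all reduce to 0 modulo the current basis, so we have a Gröbner basis.
Inter-reduce: drop elements whose leading term is divisible by another's, tail-reduce, and make monic.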